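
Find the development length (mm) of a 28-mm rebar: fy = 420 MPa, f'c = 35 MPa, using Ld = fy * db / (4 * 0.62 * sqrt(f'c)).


Ld = (fy * db) / (4 * 0.62 * sqrt(f'c))
= (420 * 28) / (4 * 0.62 * sqrt(35))
= 11760 / 14.6719
= 801.53 mm

801.53 mm


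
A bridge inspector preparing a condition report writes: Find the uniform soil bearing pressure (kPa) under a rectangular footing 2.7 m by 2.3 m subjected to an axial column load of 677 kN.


A = 2.7 * 2.3 = 6.21 m^2
q = P / A = 677 / 6.21
= 109.0177 kPa

109.0177 kPa


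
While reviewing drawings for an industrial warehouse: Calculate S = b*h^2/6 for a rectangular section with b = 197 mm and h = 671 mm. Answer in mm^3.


S = b * h^2 / 6
= 197 * 671^2 / 6
= 197 * 450241 / 6
= 14782912.83 mm^3

14782912.83 mm^3


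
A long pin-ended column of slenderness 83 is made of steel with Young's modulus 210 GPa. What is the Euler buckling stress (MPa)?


sigma_cr = pi^2 * E / lambda^2
= 9.8696 * 210000.0 / 83^2
= 9.8696 * 210000.0 / 6889
= 300.8589 MPa

300.8589 MPa


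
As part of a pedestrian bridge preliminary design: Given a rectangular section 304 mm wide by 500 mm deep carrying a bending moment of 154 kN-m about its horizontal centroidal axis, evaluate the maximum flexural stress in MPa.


I = b * h^3 / 12 = 304 * 500^3 / 12 = 3166666666.67 mm^4
y = h / 2 = 500 / 2 = 250.0 mm
M = 154 kN-m = 154000000.0 N-mm
sigma = M * y / I = 154000000.0 * 250.0 / 3166666666.67
= 12.16 MPa

12.16 MPa


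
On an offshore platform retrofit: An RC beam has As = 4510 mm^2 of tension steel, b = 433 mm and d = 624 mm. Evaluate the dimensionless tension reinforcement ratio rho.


rho = As / (b * d)
= 4510 / (433 * 624)
= 4510 / 270192
= 0.016692 (dimensionless)

0.016692 (dimensionless)


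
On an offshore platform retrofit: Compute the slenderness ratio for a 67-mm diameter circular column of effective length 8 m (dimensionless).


Radius of gyration r = d / 4 = 67 / 4 = 16.75 mm
L_eff = 8000.0 mm
Slenderness ratio = L / r = 8000.0 / 16.75 = 477.61 (dimensionless)

477.61 (dimensionless)


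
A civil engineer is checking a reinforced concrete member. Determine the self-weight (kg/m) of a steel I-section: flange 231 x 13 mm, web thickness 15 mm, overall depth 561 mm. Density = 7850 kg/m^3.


A_flanges = 2 * 231 * 13 = 6006 mm^2
A_web = (561 - 2 * 13) * 15 = 8025 mm^2
A_total = 6006 + 8025 = 14031 mm^2 = 0.014031 m^2
Weight = rho * A = 7850 * 0.014031 = 110.1433 kg/m

110.1433 kg/m


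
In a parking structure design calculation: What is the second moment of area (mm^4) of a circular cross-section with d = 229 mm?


r = d / 2 = 229 / 2 = 114.5 mm
I = pi * r^4 / 4 = pi * 114.5^4 / 4
= 134993180.01 mm^4

134993180.01 mm^4


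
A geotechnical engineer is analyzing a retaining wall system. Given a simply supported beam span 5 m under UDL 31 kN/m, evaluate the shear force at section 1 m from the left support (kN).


R_A = w * L / 2 = 31 * 5 / 2 = 77.5 kN
V(x) = R_A - w * x = 77.5 - 31 * 1
= 46.5 kN

46.5 kN


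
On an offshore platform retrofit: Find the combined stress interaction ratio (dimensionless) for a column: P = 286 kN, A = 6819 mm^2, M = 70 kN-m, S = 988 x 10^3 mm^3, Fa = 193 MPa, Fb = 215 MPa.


f_a = P / A = 286000.0 / 6819 = 41.9416 MPa
f_b = M / S = 70000000.0 / 988000.0 = 70.8502 MPa
Ratio = f_a / Fa + f_b / Fb
= 41.9416 / 193 + 70.8502 / 215
= 0.5468 (dimensionless)

0.5468 (dimensionless)


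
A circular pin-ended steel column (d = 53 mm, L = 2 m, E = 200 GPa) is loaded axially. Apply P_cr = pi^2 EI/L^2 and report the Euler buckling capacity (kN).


I = pi * d^4 / 64 = 387323.08 mm^4
L = 2000.0 mm
P_cr = pi^2 * E * I / L^2
= 9.8696 * 200000.0 * 387323.08 / 2000.0^2
= 191136.28 N = 191.1363 kN

191.1363 kN


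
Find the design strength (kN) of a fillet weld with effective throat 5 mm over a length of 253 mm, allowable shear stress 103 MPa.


Strength = throat * length * allowable stress
= 5 * 253 * 103 N
= 130295 N
= 130.29 kN

130.29 kN


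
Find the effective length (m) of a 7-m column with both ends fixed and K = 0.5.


L_eff = K * L
= 0.5 * 7
= 3.5 m

3.5 m


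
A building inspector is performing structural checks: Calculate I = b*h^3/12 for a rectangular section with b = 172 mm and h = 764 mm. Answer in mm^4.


I = b * h^3 / 12
= 172 * 764^3 / 12
= 172 * 445943744 / 12
= 6391860330.67 mm^4

6391860330.67 mm^4


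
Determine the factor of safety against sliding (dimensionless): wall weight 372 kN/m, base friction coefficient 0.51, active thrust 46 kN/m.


Resisting force = mu * W = 0.51 * 372 = 189.72 kN/m
FOS = Resisting / Driving = 189.72 / 46
= 4.1243 (dimensionless)

4.1243 (dimensionless)


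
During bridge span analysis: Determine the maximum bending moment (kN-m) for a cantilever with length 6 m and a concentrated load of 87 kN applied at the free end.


For a cantilever with a point load at the free end:
M_max = P * L = 87 * 6 = 522 kN-m

522 kN-m


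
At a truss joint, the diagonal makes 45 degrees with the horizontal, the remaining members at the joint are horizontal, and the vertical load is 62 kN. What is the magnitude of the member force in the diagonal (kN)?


At the joint, only the diagonal has a vertical component, so vertical equilibrium gives:
F * sin(45) = 62
F = 62 / sin(45)
= 62 / 0.707107
= 87.68 kN

87.68 kN


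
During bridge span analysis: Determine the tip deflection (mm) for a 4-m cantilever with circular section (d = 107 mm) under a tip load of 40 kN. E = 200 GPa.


I = pi * d^4 / 64 = pi * 107^4 / 64 = 6434354.87 mm^4
L = 4000.0 mm, P = 40000.0 N, E = 200000.0 MPa
delta = P * L^3 / (3 * E * I)
= 40000.0 * 4000.0^3 / (3 * 200000.0 * 6434354.87)
= 663.1071 mm

663.1071 mm


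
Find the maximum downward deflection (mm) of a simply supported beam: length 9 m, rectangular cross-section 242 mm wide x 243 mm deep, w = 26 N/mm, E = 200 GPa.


I = 242 * 243^3 / 12 = 289369624.5 mm^4
L = 9000.0 mm, w = 26 N/mm, E = 200000.0 MPa
delta = 5 * w * L^4 / (384 * E * I)
= 5 * 26 * 9000.0^4 / (384 * 200000.0 * 289369624.5)
= 38.3795 mm

38.3795 mm


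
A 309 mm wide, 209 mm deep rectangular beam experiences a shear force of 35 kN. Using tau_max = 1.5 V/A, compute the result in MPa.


A = b * h = 309 * 209 = 64581 mm^2
V = 35 kN = 35000.0 N
tau_max = 1.5 * V / A = 1.5 * 35000.0 / 64581
= 0.8129 MPa

0.8129 MPa


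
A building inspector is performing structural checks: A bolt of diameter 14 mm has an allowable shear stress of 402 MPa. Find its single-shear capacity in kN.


A = pi * d^2 / 4 = pi * 14^2 / 4 = 153.938 mm^2
V = f_v * A / 1000 = 402 * 153.938 / 1000
= 61.8831 kN

61.8831 kN


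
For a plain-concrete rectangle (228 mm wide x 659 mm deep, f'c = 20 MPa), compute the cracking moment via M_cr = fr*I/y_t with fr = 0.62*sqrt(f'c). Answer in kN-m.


fr = 0.62 * sqrt(20) = 0.62 * 4.4721 = 2.7727 MPa
I = 228 * 659^3 / 12 = 5437632401.0 mm^4
y_t = 329.5 mm
M_cr = fr * I / y_t = 2.7727 * 5437632401.0 / 329.5 N-mm
= 45.7574 kN-m

45.7574 kN-m


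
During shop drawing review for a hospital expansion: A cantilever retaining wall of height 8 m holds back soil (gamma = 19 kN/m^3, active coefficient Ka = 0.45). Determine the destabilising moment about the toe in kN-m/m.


Pa = 0.5 * Ka * gamma * H^2
= 0.5 * 0.45 * 19 * 8^2
= 273.6 kN/m
Arm = H / 3 = 8 / 3 = 2.6667 m
Mo = Pa * arm = Pa * H / 3 = 273.6 * 8 / 3 = 729.6 kN-m/m

729.6 kN-m/m


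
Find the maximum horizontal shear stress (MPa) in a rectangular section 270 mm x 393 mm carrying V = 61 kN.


A = b * h = 270 * 393 = 106110 mm^2
V = 61 kN = 61000.0 N
tau_max = 1.5 * V / A = 1.5 * 61000.0 / 106110
= 0.8623 MPa

0.8623 MPa


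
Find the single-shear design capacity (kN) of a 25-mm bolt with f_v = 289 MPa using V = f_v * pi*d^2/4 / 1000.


A = pi * d^2 / 4 = pi * 25^2 / 4 = 490.8739 mm^2
V = f_v * A / 1000 = 289 * 490.8739 / 1000
= 141.8625 kN

141.8625 kN


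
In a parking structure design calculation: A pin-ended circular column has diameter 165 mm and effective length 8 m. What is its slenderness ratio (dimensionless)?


Radius of gyration r = d / 4 = 165 / 4 = 41.25 mm
L_eff = 8000.0 mm
Slenderness ratio = L / r = 8000.0 / 41.25 = 193.94 (dimensionless)

193.94 (dimensionless)


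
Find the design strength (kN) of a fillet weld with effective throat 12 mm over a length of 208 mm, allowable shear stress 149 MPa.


Strength = throat * length * allowable stress
= 12 * 208 * 149 N
= 371904 N
= 371.9 kN

371.9 kN


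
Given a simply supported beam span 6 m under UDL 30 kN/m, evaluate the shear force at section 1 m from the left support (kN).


R_A = w * L / 2 = 30 * 6 / 2 = 90.0 kN
V(x) = R_A - w * x = 90.0 - 30 * 1
= 60.0 kN

60.0 kN


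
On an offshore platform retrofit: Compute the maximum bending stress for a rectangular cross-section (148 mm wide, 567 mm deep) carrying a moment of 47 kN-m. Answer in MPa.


I = b * h^3 / 12 = 148 * 567^3 / 12 = 2248172577.0 mm^4
y = h / 2 = 567 / 2 = 283.5 mm
M = 47 kN-m = 47000000.0 N-mm
sigma = M * y / I = 47000000.0 * 283.5 / 2248172577.0
= 5.93 MPa

5.93 MPa


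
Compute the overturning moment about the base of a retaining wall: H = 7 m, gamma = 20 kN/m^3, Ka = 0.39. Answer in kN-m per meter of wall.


Pa = 0.5 * Ka * gamma * H^2
= 0.5 * 0.39 * 20 * 7^2
= 191.1 kN/m
Arm = H / 3 = 7 / 3 = 2.3333 m
Mo = Pa * arm = Pa * H / 3 = 191.1 * 7 / 3 = 445.9 kN-m/m

445.9 kN-m/m


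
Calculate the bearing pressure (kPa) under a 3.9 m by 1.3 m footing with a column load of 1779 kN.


A = 3.9 * 1.3 = 5.07 m^2
q = P / A = 1779 / 5.07
= 350.8876 kPa

350.8876 kPa


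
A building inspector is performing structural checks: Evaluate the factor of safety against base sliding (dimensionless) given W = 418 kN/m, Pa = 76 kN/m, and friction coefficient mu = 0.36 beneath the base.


Resisting force = mu * W = 0.36 * 418 = 150.48 kN/m
FOS = Resisting / Driving = 150.48 / 76
= 1.98 (dimensionless)

1.98 (dimensionless)


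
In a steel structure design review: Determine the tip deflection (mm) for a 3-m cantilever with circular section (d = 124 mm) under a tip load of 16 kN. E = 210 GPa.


I = pi * d^4 / 64 = pi * 124^4 / 64 = 11605307.16 mm^4
L = 3000.0 mm, P = 16000.0 N, E = 210000.0 MPa
delta = P * L^3 / (3 * E * I)
= 16000.0 * 3000.0^3 / (3 * 210000.0 * 11605307.16)
= 59.0863 mm

59.0863 mm


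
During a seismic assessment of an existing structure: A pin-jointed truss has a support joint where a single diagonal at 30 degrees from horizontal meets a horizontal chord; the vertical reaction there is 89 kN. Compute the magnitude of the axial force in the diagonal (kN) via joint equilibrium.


At the joint, only the diagonal has a vertical component, so vertical equilibrium gives:
F * sin(30) = 89
F = 89 / sin(30)
= 89 / 0.5
= 178.0 kN

178.0 kN


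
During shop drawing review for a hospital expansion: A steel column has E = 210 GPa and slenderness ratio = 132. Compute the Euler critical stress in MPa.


sigma_cr = pi^2 * E / lambda^2
= 9.8696 * 210000.0 / 132^2
= 9.8696 * 210000.0 / 17424
= 118.9518 MPa

118.9518 MPa


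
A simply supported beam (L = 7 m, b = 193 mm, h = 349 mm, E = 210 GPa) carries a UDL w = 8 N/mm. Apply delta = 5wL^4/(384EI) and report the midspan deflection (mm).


I = 193 * 349^3 / 12 = 683679163.08 mm^4
L = 7000.0 mm, w = 8 N/mm, E = 210000.0 MPa
delta = 5 * w * L^4 / (384 * E * I)
= 5 * 8 * 7000.0^4 / (384 * 210000.0 * 683679163.08)
= 1.742 mm

1.742 mm


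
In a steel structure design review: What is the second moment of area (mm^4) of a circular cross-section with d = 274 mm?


r = d / 2 = 274 / 2 = 137.0 mm
I = pi * r^4 / 4 = pi * 137.0^4 / 4
= 276676421.54 mm^4

276676421.54 mm^4


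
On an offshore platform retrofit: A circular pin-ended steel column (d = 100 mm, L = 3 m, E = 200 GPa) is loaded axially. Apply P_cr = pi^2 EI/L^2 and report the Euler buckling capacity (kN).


I = pi * d^4 / 64 = 4908738.52 mm^4
L = 3000.0 mm
P_cr = pi^2 * E * I / L^2
= 9.8696 * 200000.0 * 4908738.52 / 3000.0^2
= 1076606.83 N = 1076.6068 kN

1076.6068 kN


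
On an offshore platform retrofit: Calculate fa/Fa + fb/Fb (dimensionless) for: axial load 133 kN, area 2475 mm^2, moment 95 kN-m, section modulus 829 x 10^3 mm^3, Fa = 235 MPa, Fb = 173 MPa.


f_a = P / A = 133000.0 / 2475 = 53.7374 MPa
f_b = M / S = 95000000.0 / 829000.0 = 114.5959 MPa
Ratio = f_a / Fa + f_b / Fb
= 53.7374 / 235 + 114.5959 / 173
= 0.8911 (dimensionless)

0.8911 (dimensionless)


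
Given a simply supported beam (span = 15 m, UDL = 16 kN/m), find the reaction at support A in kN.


Total load = w * L = 16 * 15 = 240 kN
By symmetry, each reaction R = total / 2 = 240 / 2 = 120.0 kN

120.0 kN


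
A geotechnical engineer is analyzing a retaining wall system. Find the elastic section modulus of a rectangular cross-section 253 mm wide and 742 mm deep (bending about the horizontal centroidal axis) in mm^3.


S = b * h^2 / 6
= 253 * 742^2 / 6
= 253 * 550564 / 6
= 23215448.67 mm^3

23215448.67 mm^3


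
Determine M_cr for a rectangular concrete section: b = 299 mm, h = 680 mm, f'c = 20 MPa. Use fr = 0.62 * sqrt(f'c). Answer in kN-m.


fr = 0.62 * sqrt(20) = 0.62 * 4.4721 = 2.7727 MPa
I = 299 * 680^3 / 12 = 7834597333.33 mm^4
y_t = 340.0 mm
M_cr = fr * I / y_t = 2.7727 * 7834597333.33 / 340.0 N-mm
= 63.8917 kN-m

63.8917 kN-m


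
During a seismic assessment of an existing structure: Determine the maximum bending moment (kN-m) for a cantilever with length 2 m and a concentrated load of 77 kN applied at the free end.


For a cantilever with a point load at the free end:
M_max = P * L = 77 * 2 = 154 kN-m

154 kN-m


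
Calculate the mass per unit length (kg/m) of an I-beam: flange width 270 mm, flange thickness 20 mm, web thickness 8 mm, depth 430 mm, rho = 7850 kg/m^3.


A_flanges = 2 * 270 * 20 = 10800 mm^2
A_web = (430 - 2 * 20) * 8 = 3120 mm^2
A_total = 10800 + 3120 = 13920 mm^2 = 0.013920 m^2
Weight = rho * A = 7850 * 0.013920 = 109.272 kg/m

109.272 kg/m


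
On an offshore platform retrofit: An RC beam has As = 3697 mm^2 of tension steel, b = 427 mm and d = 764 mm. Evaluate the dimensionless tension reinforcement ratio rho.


rho = As / (b * d)
= 3697 / (427 * 764)
= 3697 / 326228
= 0.011333 (dimensionless)

0.011333 (dimensionless)


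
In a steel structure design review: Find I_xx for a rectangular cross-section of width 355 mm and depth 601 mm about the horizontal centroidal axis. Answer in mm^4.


I = b * h^3 / 12
= 355 * 601^3 / 12
= 355 * 217081801 / 12
= 6422003279.58 mm^4

6422003279.58 mm^4


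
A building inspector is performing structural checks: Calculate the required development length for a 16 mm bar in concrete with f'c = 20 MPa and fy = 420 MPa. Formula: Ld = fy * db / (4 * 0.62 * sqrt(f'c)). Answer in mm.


Ld = (fy * db) / (4 * 0.62 * sqrt(f'c))
= (420 * 16) / (4 * 0.62 * sqrt(20))
= 6720 / 11.0909
= 605.9 mm

605.9 mm


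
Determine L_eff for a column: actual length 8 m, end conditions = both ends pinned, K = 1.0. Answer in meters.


L_eff = K * L
= 1.0 * 8
= 8.0 m

8.0 m


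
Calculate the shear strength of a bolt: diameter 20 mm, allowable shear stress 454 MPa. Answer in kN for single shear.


A = pi * d^2 / 4 = pi * 20^2 / 4 = 314.1593 mm^2
V = f_v * A / 1000 = 454 * 314.1593 / 1000
= 142.6283 kN

142.6283 kN


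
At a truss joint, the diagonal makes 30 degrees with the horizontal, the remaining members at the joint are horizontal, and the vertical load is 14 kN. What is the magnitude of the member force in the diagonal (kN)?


At the joint, only the diagonal has a vertical component, so vertical equilibrium gives:
F * sin(30) = 14
F = 14 / sin(30)
= 14 / 0.5
= 28.0 kN

28.0 kN


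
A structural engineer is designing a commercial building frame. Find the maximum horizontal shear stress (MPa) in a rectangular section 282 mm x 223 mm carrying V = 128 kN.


A = b * h = 282 * 223 = 62886 mm^2
V = 128 kN = 128000.0 N
tau_max = 1.5 * V / A = 1.5 * 128000.0 / 62886
= 3.0531 MPa

3.0531 MPa


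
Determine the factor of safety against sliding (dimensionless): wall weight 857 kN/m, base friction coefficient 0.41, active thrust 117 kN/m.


Resisting force = mu * W = 0.41 * 857 = 351.37 kN/m
FOS = Resisting / Driving = 351.37 / 117
= 3.0032 (dimensionless)

3.0032 (dimensionless)


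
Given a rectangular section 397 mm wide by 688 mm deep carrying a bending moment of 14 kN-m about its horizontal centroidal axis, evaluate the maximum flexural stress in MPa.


I = b * h^3 / 12 = 397 * 688^3 / 12 = 10773940565.33 mm^4
y = h / 2 = 688 / 2 = 344.0 mm
M = 14 kN-m = 14000000.0 N-mm
sigma = M * y / I = 14000000.0 * 344.0 / 10773940565.33
= 0.45 MPa

0.45 MPa


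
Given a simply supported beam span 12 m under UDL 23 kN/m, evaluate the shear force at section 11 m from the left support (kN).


R_A = w * L / 2 = 23 * 12 / 2 = 138.0 kN
V(x) = R_A - w * x = 138.0 - 23 * 11
= -115.0 kN

-115.0 kN


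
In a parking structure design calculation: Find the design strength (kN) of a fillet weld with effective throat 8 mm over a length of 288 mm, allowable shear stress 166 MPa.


Strength = throat * length * allowable stress
= 8 * 288 * 166 N
= 382464 N
= 382.46 kN

382.46 kN


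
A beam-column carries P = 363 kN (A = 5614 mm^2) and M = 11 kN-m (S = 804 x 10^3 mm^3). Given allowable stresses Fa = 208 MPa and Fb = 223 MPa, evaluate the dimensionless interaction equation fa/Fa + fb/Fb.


f_a = P / A = 363000.0 / 5614 = 64.6598 MPa
f_b = M / S = 11000000.0 / 804000.0 = 13.6816 MPa
Ratio = f_a / Fa + f_b / Fb
= 64.6598 / 208 + 13.6816 / 223
= 0.3722 (dimensionless)

0.3722 (dimensionless)


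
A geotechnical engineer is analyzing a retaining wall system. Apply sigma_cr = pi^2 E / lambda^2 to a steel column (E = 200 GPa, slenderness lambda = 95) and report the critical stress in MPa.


sigma_cr = pi^2 * E / lambda^2
= 9.8696 * 200000.0 / 95^2
= 9.8696 * 200000.0 / 9025
= 218.717 MPa

218.717 MPa


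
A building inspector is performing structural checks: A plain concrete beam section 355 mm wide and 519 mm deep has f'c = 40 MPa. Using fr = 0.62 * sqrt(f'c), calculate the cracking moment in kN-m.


fr = 0.62 * sqrt(40) = 0.62 * 6.3246 = 3.9212 MPa
I = 355 * 519^3 / 12 = 4135701453.75 mm^4
y_t = 259.5 mm
M_cr = fr * I / y_t = 3.9212 * 4135701453.75 / 259.5 N-mm
= 62.4933 kN-m

62.4933 kN-m


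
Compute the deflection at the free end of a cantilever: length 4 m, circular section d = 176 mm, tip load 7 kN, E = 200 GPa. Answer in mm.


I = pi * d^4 / 64 = pi * 176^4 / 64 = 47099963.43 mm^4
L = 4000.0 mm, P = 7000.0 N, E = 200000.0 MPa
delta = P * L^3 / (3 * E * I)
= 7000.0 * 4000.0^3 / (3 * 200000.0 * 47099963.43)
= 15.8528 mm

15.8528 mm


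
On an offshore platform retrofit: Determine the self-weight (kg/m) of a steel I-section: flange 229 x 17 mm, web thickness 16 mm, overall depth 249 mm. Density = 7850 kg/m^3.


A_flanges = 2 * 229 * 17 = 7786 mm^2
A_web = (249 - 2 * 17) * 16 = 3440 mm^2
A_total = 7786 + 3440 = 11226 mm^2 = 0.011226 m^2
Weight = rho * A = 7850 * 0.011226 = 88.1241 kg/m

88.1241 kg/m


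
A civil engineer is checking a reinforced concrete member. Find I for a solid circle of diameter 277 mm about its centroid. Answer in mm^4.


r = d / 2 = 277 / 2 = 138.5 mm
I = pi * r^4 / 4 = pi * 138.5^4 / 4
= 288994099.02 mm^4

288994099.02 mm^4


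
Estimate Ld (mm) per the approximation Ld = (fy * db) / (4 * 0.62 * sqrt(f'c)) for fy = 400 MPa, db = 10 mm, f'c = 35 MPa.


Ld = (fy * db) / (4 * 0.62 * sqrt(f'c))
= (400 * 10) / (4 * 0.62 * sqrt(35))
= 4000 / 14.6719
= 272.63 mm

272.63 mm


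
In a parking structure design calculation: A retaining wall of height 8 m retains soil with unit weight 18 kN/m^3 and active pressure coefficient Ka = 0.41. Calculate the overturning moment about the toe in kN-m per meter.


Pa = 0.5 * Ka * gamma * H^2
= 0.5 * 0.41 * 18 * 8^2
= 236.16 kN/m
Arm = H / 3 = 8 / 3 = 2.6667 m
Mo = Pa * arm = Pa * H / 3 = 236.16 * 8 / 3 = 629.76 kN-m/m

629.76 kN-m/m


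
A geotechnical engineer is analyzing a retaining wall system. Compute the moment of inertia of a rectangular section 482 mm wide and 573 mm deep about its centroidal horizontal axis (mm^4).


I = b * h^3 / 12
= 482 * 573^3 / 12
= 482 * 188132517 / 12
= 7556656099.5 mm^4

7556656099.5 mm^4


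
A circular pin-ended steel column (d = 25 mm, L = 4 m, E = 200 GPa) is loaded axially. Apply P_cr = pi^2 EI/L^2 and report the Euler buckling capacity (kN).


I = pi * d^4 / 64 = 19174.76 mm^4
L = 4000.0 mm
P_cr = pi^2 * E * I / L^2
= 9.8696 * 200000.0 * 19174.76 / 4000.0^2
= 2365.59 N = 2.3656 kN

2.3656 kN


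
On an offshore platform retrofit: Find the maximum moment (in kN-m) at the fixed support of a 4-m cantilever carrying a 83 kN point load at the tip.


For a cantilever with a point load at the free end:
M_max = P * L = 83 * 4 = 332 kN-m

332 kN-m


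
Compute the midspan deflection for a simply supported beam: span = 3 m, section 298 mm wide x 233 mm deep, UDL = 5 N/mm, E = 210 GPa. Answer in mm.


I = 298 * 233^3 / 12 = 314125202.17 mm^4
L = 3000.0 mm, w = 5 N/mm, E = 210000.0 MPa
delta = 5 * w * L^4 / (384 * E * I)
= 5 * 5 * 3000.0^4 / (384 * 210000.0 * 314125202.17)
= 0.0799 mm

0.0799 mm


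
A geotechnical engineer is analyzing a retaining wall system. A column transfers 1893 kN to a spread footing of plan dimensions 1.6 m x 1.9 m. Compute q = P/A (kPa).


A = 1.6 * 1.9 = 3.04 m^2
q = P / A = 1893 / 3.04
= 622.6974 kPa

622.6974 kPa


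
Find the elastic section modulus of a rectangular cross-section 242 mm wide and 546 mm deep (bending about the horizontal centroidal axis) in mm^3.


S = b * h^2 / 6
= 242 * 546^2 / 6
= 242 * 298116 / 6
= 12024012.0 mm^3

12024012.0 mm^3


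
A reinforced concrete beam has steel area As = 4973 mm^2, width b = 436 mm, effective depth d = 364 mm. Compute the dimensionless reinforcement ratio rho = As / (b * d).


rho = As / (b * d)
= 4973 / (436 * 364)
= 4973 / 158704
= 0.031335 (dimensionless)

0.031335 (dimensionless)


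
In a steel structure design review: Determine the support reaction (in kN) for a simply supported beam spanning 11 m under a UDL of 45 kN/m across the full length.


Total load = w * L = 45 * 11 = 495 kN
By symmetry, each reaction R = total / 2 = 495 / 2 = 247.5 kN

247.5 kN


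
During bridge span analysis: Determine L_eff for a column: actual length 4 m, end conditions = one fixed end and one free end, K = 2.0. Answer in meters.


L_eff = K * L
= 2.0 * 4
= 8.0 m

8.0 m


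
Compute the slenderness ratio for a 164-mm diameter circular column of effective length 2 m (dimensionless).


Radius of gyration r = d / 4 = 164 / 4 = 41.0 mm
L_eff = 2000.0 mm
Slenderness ratio = L / r = 2000.0 / 41.0 = 48.78 (dimensionless)

48.78 (dimensionless)


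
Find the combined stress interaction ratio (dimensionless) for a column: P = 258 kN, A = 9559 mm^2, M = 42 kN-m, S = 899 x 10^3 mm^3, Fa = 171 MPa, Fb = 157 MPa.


f_a = P / A = 258000.0 / 9559 = 26.9903 MPa
f_b = M / S = 42000000.0 / 899000.0 = 46.7186 MPa
Ratio = f_a / Fa + f_b / Fb
= 26.9903 / 171 + 46.7186 / 157
= 0.4554 (dimensionless)

0.4554 (dimensionless)


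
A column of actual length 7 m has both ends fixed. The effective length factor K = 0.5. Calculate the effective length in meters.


L_eff = K * L
= 0.5 * 7
= 3.5 m

3.5 m


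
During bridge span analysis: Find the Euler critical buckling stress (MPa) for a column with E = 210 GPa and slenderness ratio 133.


sigma_cr = pi^2 * E / lambda^2
= 9.8696 * 210000.0 / 133^2
= 9.8696 * 210000.0 / 17689
= 117.1698 MPa

117.1698 MPa


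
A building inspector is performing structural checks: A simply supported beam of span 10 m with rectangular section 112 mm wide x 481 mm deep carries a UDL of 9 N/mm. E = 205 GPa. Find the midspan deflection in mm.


I = 112 * 481^3 / 12 = 1038656649.33 mm^4
L = 10000.0 mm, w = 9 N/mm, E = 205000.0 MPa
delta = 5 * w * L^4 / (384 * E * I)
= 5 * 9 * 10000.0^4 / (384 * 205000.0 * 1038656649.33)
= 5.5037 mm

5.5037 mm


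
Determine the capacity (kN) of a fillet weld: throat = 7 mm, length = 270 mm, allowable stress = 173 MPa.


Strength = throat * length * allowable stress
= 7 * 270 * 173 N
= 326970 N
= 326.97 kN

326.97 kN


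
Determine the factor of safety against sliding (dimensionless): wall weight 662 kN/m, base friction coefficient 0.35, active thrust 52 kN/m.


Resisting force = mu * W = 0.35 * 662 = 231.7 kN/m
FOS = Resisting / Driving = 231.7 / 52
= 4.4558 (dimensionless)

4.4558 (dimensionless)


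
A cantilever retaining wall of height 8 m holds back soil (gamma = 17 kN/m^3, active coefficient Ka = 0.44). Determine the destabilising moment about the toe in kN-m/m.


Pa = 0.5 * Ka * gamma * H^2
= 0.5 * 0.44 * 17 * 8^2
= 239.36 kN/m
Arm = H / 3 = 8 / 3 = 2.6667 m
Mo = Pa * arm = Pa * H / 3 = 239.36 * 8 / 3 = 638.2933 kN-m/m

638.2933 kN-m/m


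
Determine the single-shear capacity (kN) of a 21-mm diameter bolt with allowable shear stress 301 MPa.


A = pi * d^2 / 4 = pi * 21^2 / 4 = 346.3606 mm^2
V = f_v * A / 1000 = 301 * 346.3606 / 1000
= 104.2545 kN

104.2545 kN


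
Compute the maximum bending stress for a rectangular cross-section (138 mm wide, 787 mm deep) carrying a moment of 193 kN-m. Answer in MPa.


I = b * h^3 / 12 = 138 * 787^3 / 12 = 5605599134.5 mm^4
y = h / 2 = 787 / 2 = 393.5 mm
M = 193 kN-m = 193000000.0 N-mm
sigma = M * y / I = 193000000.0 * 393.5 / 5605599134.5
= 13.55 MPa

13.55 MPa


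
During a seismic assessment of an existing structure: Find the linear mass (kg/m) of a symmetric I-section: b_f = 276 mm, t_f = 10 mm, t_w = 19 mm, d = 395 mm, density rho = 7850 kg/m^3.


A_flanges = 2 * 276 * 10 = 5520 mm^2
A_web = (395 - 2 * 10) * 19 = 7125 mm^2
A_total = 5520 + 7125 = 12645 mm^2 = 0.012645 m^2
Weight = rho * A = 7850 * 0.012645 = 99.2632 kg/m

99.2632 kg/m


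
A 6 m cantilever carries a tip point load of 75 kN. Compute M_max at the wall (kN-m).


For a cantilever with a point load at the free end:
M_max = P * L = 75 * 6 = 450 kN-m

450 kN-m


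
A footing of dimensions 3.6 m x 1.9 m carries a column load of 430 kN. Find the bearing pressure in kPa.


A = 3.6 * 1.9 = 6.84 m^2
q = P / A = 430 / 6.84
= 62.8655 kPa

62.8655 kPa


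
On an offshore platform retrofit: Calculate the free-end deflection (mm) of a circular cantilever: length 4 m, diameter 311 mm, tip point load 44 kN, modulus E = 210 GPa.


I = pi * d^4 / 64 = pi * 311^4 / 64 = 459210124.66 mm^4
L = 4000.0 mm, P = 44000.0 N, E = 210000.0 MPa
delta = P * L^3 / (3 * E * I)
= 44000.0 * 4000.0^3 / (3 * 210000.0 * 459210124.66)
= 9.7338 mm

9.7338 mm


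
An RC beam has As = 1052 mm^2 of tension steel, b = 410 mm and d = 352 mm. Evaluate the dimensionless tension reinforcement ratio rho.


rho = As / (b * d)
= 1052 / (410 * 352)
= 1052 / 144320
= 0.007289 (dimensionless)

0.007289 (dimensionless)


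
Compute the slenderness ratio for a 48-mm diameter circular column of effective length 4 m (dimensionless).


Radius of gyration r = d / 4 = 48 / 4 = 12.0 mm
L_eff = 4000.0 mm
Slenderness ratio = L / r = 4000.0 / 12.0 = 333.33 (dimensionless)

333.33 (dimensionless)


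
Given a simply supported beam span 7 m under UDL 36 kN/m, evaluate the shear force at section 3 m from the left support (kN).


R_A = w * L / 2 = 36 * 7 / 2 = 126.0 kN
V(x) = R_A - w * x = 126.0 - 36 * 3
= 18.0 kN

18.0 kN


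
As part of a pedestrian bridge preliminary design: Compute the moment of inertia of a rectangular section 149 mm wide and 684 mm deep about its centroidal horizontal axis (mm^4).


I = b * h^3 / 12
= 149 * 684^3 / 12
= 149 * 320013504 / 12
= 3973501008.0 mm^4

3973501008.0 mm^4


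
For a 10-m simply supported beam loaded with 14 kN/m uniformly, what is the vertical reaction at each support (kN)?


Total load = w * L = 14 * 10 = 140 kN
By symmetry, each reaction R = total / 2 = 140 / 2 = 70.0 kN

70.0 kN


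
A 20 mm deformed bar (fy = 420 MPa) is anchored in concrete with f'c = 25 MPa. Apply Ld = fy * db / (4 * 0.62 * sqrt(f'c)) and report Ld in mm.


Ld = (fy * db) / (4 * 0.62 * sqrt(f'c))
= (420 * 20) / (4 * 0.62 * sqrt(25))
= 8400 / 12.4
= 677.42 mm

677.42 mm


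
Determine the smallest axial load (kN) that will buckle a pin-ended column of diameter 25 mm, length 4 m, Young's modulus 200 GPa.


I = pi * d^4 / 64 = 19174.76 mm^4
L = 4000.0 mm
P_cr = pi^2 * E * I / L^2
= 9.8696 * 200000.0 * 19174.76 / 4000.0^2
= 2365.59 N = 2.3656 kN

2.3656 kN


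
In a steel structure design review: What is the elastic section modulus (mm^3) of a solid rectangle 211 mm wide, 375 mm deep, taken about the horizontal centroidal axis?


S = b * h^2 / 6
= 211 * 375^2 / 6
= 211 * 140625 / 6
= 4945312.5 mm^3

4945312.5 mm^3


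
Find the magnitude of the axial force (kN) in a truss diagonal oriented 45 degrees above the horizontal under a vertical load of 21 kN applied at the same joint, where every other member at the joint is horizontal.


At the joint, only the diagonal has a vertical component, so vertical equilibrium gives:
F * sin(45) = 21
F = 21 / sin(45)
= 21 / 0.707107
= 29.7 kN

29.7 kN


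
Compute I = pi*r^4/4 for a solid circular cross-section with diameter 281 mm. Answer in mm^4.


r = d / 2 = 281 / 2 = 140.5 mm
I = pi * r^4 / 4 = pi * 140.5^4 / 4
= 306051969.3 mm^4

306051969.3 mm^4


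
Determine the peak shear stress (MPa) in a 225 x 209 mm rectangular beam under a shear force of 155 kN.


A = b * h = 225 * 209 = 47025 mm^2
V = 155 kN = 155000.0 N
tau_max = 1.5 * V / A = 1.5 * 155000.0 / 47025
= 4.9442 MPa

4.9442 MPa


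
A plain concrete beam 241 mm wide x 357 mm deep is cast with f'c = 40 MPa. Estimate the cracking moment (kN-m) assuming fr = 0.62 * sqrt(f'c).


fr = 0.62 * sqrt(40) = 0.62 * 6.3246 = 3.9212 MPa
I = 241 * 357^3 / 12 = 913777467.75 mm^4
y_t = 178.5 mm
M_cr = fr * I / y_t = 3.9212 * 913777467.75 / 178.5 N-mm
= 20.0735 kN-m

20.0735 kN-m


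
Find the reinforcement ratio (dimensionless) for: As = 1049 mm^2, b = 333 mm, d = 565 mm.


rho = As / (b * d)
= 1049 / (333 * 565)
= 1049 / 188145
= 0.005575 (dimensionless)

0.005575 (dimensionless)


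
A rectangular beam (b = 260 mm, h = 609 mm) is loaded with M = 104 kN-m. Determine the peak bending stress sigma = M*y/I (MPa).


I = b * h^3 / 12 = 260 * 609^3 / 12 = 4893774795.0 mm^4
y = h / 2 = 609 / 2 = 304.5 mm
M = 104 kN-m = 104000000.0 N-mm
sigma = M * y / I = 104000000.0 * 304.5 / 4893774795.0
= 6.47 MPa

6.47 MPa


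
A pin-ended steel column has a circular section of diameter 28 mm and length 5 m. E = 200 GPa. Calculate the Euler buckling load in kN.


I = pi * d^4 / 64 = 30171.86 mm^4
L = 5000.0 mm
P_cr = pi^2 * E * I / L^2
= 9.8696 * 200000.0 * 30171.86 / 5000.0^2
= 2382.27 N = 2.3823 kN

2.3823 kN


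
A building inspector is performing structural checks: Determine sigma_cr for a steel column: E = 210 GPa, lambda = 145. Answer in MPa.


sigma_cr = pi^2 * E / lambda^2
= 9.8696 * 210000.0 / 145^2
= 9.8696 * 210000.0 / 21025
= 98.5787 MPa

98.5787 MPa


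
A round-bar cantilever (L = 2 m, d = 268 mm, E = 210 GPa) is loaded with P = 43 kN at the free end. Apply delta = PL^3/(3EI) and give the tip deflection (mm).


I = pi * d^4 / 64 = pi * 268^4 / 64 = 253226454.78 mm^4
L = 2000.0 mm, P = 43000.0 N, E = 210000.0 MPa
delta = P * L^3 / (3 * E * I)
= 43000.0 * 2000.0^3 / (3 * 210000.0 * 253226454.78)
= 2.1563 mm

2.1563 mm


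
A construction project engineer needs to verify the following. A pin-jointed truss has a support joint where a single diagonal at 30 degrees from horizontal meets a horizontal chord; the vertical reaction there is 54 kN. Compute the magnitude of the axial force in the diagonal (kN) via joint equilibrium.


At the joint, only the diagonal has a vertical component, so vertical equilibrium gives:
F * sin(30) = 54
F = 54 / sin(30)
= 54 / 0.5
= 108.0 kN

108.0 kN


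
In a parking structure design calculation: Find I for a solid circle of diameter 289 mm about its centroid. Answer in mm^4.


r = d / 2 = 289 / 2 = 144.5 mm
I = pi * r^4 / 4 = pi * 144.5^4 / 4
= 342421692.65 mm^4

342421692.65 mm^4


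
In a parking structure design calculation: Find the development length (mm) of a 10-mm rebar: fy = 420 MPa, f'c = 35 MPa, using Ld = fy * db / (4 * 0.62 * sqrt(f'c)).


Ld = (fy * db) / (4 * 0.62 * sqrt(f'c))
= (420 * 10) / (4 * 0.62 * sqrt(35))
= 4200 / 14.6719
= 286.26 mm

286.26 mm


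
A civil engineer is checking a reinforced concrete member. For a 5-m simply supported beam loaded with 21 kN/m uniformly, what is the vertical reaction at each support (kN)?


Total load = w * L = 21 * 5 = 105 kN
By symmetry, each reaction R = total / 2 = 105 / 2 = 52.5 kN

52.5 kN


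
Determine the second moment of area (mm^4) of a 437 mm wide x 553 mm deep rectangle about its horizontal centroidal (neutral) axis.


I = b * h^3 / 12
= 437 * 553^3 / 12
= 437 * 169112377 / 12
= 6158509062.42 mm^4

6158509062.42 mm^4


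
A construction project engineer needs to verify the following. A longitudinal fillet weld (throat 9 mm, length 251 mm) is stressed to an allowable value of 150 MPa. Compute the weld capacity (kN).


Strength = throat * length * allowable stress
= 9 * 251 * 150 N
= 338850 N
= 338.85 kN

338.85 kN


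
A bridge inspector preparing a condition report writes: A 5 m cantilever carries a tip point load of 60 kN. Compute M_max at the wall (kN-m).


For a cantilever with a point load at the free end:
M_max = P * L = 60 * 5 = 300 kN-m

300 kN-m


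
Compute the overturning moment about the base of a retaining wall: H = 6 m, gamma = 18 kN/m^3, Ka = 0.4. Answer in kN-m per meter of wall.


Pa = 0.5 * Ka * gamma * H^2
= 0.5 * 0.4 * 18 * 6^2
= 129.6 kN/m
Arm = H / 3 = 6 / 3 = 2.0 m
Mo = Pa * arm = Pa * H / 3 = 129.6 * 6 / 3 = 259.2 kN-m/m

259.2 kN-m/m


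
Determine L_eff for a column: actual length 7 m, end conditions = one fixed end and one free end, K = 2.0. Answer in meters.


L_eff = K * L
= 2.0 * 7
= 14.0 m

14.0 m


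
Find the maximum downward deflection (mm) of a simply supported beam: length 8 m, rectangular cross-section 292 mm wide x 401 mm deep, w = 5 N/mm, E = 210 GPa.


I = 292 * 401^3 / 12 = 1569042557.67 mm^4
L = 8000.0 mm, w = 5 N/mm, E = 210000.0 MPa
delta = 5 * w * L^4 / (384 * E * I)
= 5 * 5 * 8000.0^4 / (384 * 210000.0 * 1569042557.67)
= 0.8093 mm

0.8093 mm


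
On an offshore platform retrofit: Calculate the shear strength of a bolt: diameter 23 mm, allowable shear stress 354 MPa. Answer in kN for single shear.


A = pi * d^2 / 4 = pi * 23^2 / 4 = 415.4756 mm^2
V = f_v * A / 1000 = 354 * 415.4756 / 1000
= 147.0784 kN

147.0784 kN


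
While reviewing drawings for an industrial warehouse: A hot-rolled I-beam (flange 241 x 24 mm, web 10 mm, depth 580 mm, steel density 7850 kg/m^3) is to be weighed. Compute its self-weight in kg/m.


A_flanges = 2 * 241 * 24 = 11568 mm^2
A_web = (580 - 2 * 24) * 10 = 5320 mm^2
A_total = 11568 + 5320 = 16888 mm^2 = 0.016888 m^2
Weight = rho * A = 7850 * 0.016888 = 132.5708 kg/m

132.5708 kg/m


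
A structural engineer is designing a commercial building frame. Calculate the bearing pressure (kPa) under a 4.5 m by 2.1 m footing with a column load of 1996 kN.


A = 4.5 * 2.1 = 9.45 m^2
q = P / A = 1996 / 9.45
= 211.2169 kPa

211.2169 kPa


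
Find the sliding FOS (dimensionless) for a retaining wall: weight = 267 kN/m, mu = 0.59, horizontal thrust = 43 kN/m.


Resisting force = mu * W = 0.59 * 267 = 157.53 kN/m
FOS = Resisting / Driving = 157.53 / 43
= 3.6635 (dimensionless)

3.6635 (dimensionless)


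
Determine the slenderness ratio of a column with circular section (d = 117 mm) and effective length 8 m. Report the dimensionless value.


Radius of gyration r = d / 4 = 117 / 4 = 29.25 mm
L_eff = 8000.0 mm
Slenderness ratio = L / r = 8000.0 / 29.25 = 273.5 (dimensionless)

273.5 (dimensionless)


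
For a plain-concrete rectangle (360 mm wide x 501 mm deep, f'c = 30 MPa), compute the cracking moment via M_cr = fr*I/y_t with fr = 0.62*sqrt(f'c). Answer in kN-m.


fr = 0.62 * sqrt(30) = 0.62 * 5.4772 = 3.3959 MPa
I = 360 * 501^3 / 12 = 3772545030.0 mm^4
y_t = 250.5 mm
M_cr = fr * I / y_t = 3.3959 * 3772545030.0 / 250.5 N-mm
= 51.1422 kN-m

51.1422 kN-m


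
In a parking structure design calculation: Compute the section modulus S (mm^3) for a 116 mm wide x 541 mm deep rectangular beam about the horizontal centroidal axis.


S = b * h^2 / 6
= 116 * 541^2 / 6
= 116 * 292681 / 6
= 5658499.33 mm^3

5658499.33 mm^3


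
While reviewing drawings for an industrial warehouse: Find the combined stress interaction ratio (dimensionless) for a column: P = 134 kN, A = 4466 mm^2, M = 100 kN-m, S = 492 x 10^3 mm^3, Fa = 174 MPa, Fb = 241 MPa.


f_a = P / A = 134000.0 / 4466 = 30.0045 MPa
f_b = M / S = 100000000.0 / 492000.0 = 203.252 MPa
Ratio = f_a / Fa + f_b / Fb
= 30.0045 / 174 + 203.252 / 241
= 1.0158 (dimensionless)

1.0158 (dimensionless)


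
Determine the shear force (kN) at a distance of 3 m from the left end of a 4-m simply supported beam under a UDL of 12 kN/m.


R_A = w * L / 2 = 12 * 4 / 2 = 24.0 kN
V(x) = R_A - w * x = 24.0 - 12 * 3
= -12.0 kN

-12.0 kN


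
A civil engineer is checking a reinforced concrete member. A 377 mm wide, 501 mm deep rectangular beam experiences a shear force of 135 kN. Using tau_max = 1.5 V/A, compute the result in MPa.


A = b * h = 377 * 501 = 188877 mm^2
V = 135 kN = 135000.0 N
tau_max = 1.5 * V / A = 1.5 * 135000.0 / 188877
= 1.0721 MPa

1.0721 MPa


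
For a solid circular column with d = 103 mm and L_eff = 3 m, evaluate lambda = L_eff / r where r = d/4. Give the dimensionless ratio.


Radius of gyration r = d / 4 = 103 / 4 = 25.75 mm
L_eff = 3000.0 mm
Slenderness ratio = L / r = 3000.0 / 25.75 = 116.5 (dimensionless)

116.5 (dimensionless)


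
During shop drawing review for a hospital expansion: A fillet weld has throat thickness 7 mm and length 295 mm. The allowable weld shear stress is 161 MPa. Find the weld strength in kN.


Strength = throat * length * allowable stress
= 7 * 295 * 161 N
= 332465 N
= 332.46 kN

332.46 kN


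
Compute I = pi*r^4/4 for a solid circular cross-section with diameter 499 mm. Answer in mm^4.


r = d / 2 = 499 / 2 = 249.5 mm
I = pi * r^4 / 4 = pi * 249.5^4 / 4
= 3043491416.12 mm^4

3043491416.12 mm^4


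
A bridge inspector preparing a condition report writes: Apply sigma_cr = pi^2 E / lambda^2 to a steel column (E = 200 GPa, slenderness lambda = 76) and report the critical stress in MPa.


sigma_cr = pi^2 * E / lambda^2
= 9.8696 * 200000.0 / 76^2
= 9.8696 * 200000.0 / 5776
= 341.7453 MPa

341.7453 MPa


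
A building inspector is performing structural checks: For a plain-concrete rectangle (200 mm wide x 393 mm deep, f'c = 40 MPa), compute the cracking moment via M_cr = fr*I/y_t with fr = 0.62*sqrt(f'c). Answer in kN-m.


fr = 0.62 * sqrt(40) = 0.62 * 6.3246 = 3.9212 MPa
I = 200 * 393^3 / 12 = 1011640950.0 mm^4
y_t = 196.5 mm
M_cr = fr * I / y_t = 3.9212 * 1011640950.0 / 196.5 N-mm
= 20.1876 kN-m

20.1876 kN-m


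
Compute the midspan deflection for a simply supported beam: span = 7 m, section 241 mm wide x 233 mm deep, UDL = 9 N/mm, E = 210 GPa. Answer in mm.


I = 241 * 233^3 / 12 = 254040851.42 mm^4
L = 7000.0 mm, w = 9 N/mm, E = 210000.0 MPa
delta = 5 * w * L^4 / (384 * E * I)
= 5 * 9 * 7000.0^4 / (384 * 210000.0 * 254040851.42)
= 5.2741 mm

5.2741 mm


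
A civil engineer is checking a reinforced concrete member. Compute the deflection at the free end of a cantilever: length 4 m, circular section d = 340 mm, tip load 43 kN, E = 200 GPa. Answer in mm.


I = pi * d^4 / 64 = pi * 340^4 / 64 = 655972400.05 mm^4
L = 4000.0 mm, P = 43000.0 N, E = 200000.0 MPa
delta = P * L^3 / (3 * E * I)
= 43000.0 * 4000.0^3 / (3 * 200000.0 * 655972400.05)
= 6.9922 mm

6.9922 mm
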